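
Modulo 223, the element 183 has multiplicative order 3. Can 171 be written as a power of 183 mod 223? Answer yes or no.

⟨183⟩ has order 3; its elements mod 223 are {1, 39, 183}.
171 is not in this set.

no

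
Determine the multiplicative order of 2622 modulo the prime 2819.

2818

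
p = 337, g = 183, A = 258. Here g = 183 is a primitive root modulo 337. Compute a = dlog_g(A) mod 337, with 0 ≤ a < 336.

Baby-step giant-step with m = ceil(sqrt(336)) = 19.
Baby table (183^j mod 337 for j=0..18):
  0:1  1:183  2:126  3:142  4:37  5:31  6:281  7:199
  8:21  9:136  10:287  11:286  12:103  13:314  14:172  15:135
  16:104  17:160  18:298
Giant step factor: 183^(-19) ≡ 73 (mod 337).
Scan 258·73^i mod 337 for i = 0, 1, …:
  i=0: 258   i=1: 299   i=2: 259   i=3: 35
  i=4: 196   i=5: 154   i=6: 121   i=7: 71
  i=8: 128   i=9: 245   i=10: 24   i=11: 67
  i=12: 173   i=13: 160
Match at i=13, j=17: a = 13·19 + 17 = 264.

264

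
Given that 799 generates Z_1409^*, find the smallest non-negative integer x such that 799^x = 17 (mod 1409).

814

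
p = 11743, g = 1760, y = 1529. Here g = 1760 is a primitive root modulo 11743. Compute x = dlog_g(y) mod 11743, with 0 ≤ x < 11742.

9775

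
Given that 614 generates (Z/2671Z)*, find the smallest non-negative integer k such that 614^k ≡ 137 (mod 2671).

408

Baby-step giant-step with m = ceil(sqrt(2670)) = 52.
Baby table (614^j mod 2671 for j=0..51):
  0:1  1:614  2:385  3:1342  4:1320  5:1167  6:710  7:567
  8:908  9:1944  10:2350  11:560  12:1952  13:1920  14:969  15:2004
  16:1796  17:2292  18:2342  19:990  20:1543  21:1868  22:1093  23:681
  24:1458  25:427  26:420  27:1464  28:1440  29:59  30:1503  31:1347
  32:1719  33:421  34:2078  35:1825  36:1401  37:152  38:2514  39:2429
  40:988  41:315  42:1098  43:1080  44:712  45:1795  46:1678  47:1957
  48:2319  49:223  50:701  51:383
Giant step factor: 614^(-52) ≡ 2507 (mod 2671).
Scan 137·2507^i mod 2671 for i = 0, 1, …:
  i=0: 137   i=1: 1571   i=2: 1443   i=3: 1067
  i=4: 1298   i=5: 808   i=6: 1038   i=7: 712
Match at i=7, j=44: k = 7·52 + 44 = 408.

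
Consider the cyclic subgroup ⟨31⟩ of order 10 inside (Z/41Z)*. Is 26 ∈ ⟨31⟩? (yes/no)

no

26 ∈ ⟨31⟩ iff 26^10 ≡ 1 (mod 41), since |⟨31⟩| = 10.
26^10 mod 41 = 32.
Since 32 ≠ 1, 26 does not lie in the subgroup.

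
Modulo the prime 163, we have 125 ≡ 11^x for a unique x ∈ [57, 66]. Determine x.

63

Compute 11^57 mod 163 = 99, then multiply by 11 repeatedly:
  11^57=99  11^58=111  11^59=80  11^60=65  11^61=63
  11^62=41  11^63=125
Found 125 at exponent 63.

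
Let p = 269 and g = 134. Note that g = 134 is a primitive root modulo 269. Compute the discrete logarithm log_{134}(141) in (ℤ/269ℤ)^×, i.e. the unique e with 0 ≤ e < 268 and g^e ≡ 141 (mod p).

261

Baby-step giant-step with m = ceil(sqrt(268)) = 17.
Baby table (134^j mod 269 for j=0..16):
  0:1  1:134  2:202  3:168  4:185  5:42  6:248  7:145
  8:62  9:238  10:150  11:194  12:172  13:183  14:43  15:113
  16:78
Giant step factor: 134^(-17) ≡ 200 (mod 269).
Scan 141·200^i mod 269 for i = 0, 1, …:
  i=0: 141   i=1: 224   i=2: 146   i=3: 148
  i=4: 10   i=5: 117   i=6: 266   i=7: 207
  i=8: 243   i=9: 180     …   i=14: 12
  i=15: 248
Match at i=15, j=6: e = 15·17 + 6 = 261.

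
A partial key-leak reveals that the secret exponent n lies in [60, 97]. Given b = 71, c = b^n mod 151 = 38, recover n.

80

Compute 71^60 mod 151 = 64, then multiply by 71 repeatedly:
  71^60=64  71^61=14  71^62=88  71^63=57  71^64=121
  71^65=135  71^66=72  71^67=129  71^68=99  71^69=83
  71^70=4  71^71=133  71^72=81  71^73=13  71^74=17
  71^75=150  71^76=80  71^77=93  71^78=110  71^79=109
  71^80=38
Found 38 at exponent 80.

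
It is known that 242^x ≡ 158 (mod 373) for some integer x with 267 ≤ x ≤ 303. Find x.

Compute 242^267 mod 373 = 323, then multiply by 242 repeatedly:
  242^267=323  242^268=209  242^269=223  242^270=254  242^271=296
  242^272=16  242^273=142  242^274=48  242^275=53  242^276=144
  242^277=159  242^278=59  242^279=104  242^280=177  242^281=312
  242^282=158
Found 158 at exponent 282.

282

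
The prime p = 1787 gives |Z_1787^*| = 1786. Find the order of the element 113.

1786

The order of 113 must divide p − 1 = 1786 = 2 · 19 · 47.
Divisors: 1, 2, 19, 38, 47, 94, 893, 1786.
Check each in increasing order: 113^1 ≡ 113;  113^2 ≡ 260;  113^19 ≡ 531;  113^38 ≡ 1402;  113^47 ≡ 298;  113^94 ≡ 1241;  113^893 ≡ 1786;  113^1786 ≡ 1.
Smallest exponent giving 1 is 1786.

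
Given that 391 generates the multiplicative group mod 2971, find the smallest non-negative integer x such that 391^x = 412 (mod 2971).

2766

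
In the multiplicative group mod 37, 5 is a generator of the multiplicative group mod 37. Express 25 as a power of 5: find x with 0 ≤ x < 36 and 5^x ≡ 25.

Successive powers of 5 modulo 37:
  5^0=1  5^1=5  5^2=25
So 5^2 ≡ 25 (mod 37), giving x = 2.

2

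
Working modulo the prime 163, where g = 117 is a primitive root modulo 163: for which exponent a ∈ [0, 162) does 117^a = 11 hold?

29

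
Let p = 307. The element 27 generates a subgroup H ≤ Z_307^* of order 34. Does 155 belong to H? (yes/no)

155 ∈ ⟨27⟩ iff 155^34 ≡ 1 (mod 307), since |⟨27⟩| = 34.
155^34 mod 307 = 17.
Since 17 ≠ 1, 155 does not lie in the subgroup.

no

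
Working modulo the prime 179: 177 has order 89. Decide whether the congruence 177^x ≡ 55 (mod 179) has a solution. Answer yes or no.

55 ∈ ⟨177⟩ iff 55^89 ≡ 1 (mod 179), since |⟨177⟩| = 89.
55^89 mod 179 = 178.
Since 178 ≠ 1, 55 does not lie in the subgroup.

no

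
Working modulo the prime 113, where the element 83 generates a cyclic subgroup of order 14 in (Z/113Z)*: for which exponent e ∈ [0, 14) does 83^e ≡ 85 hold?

5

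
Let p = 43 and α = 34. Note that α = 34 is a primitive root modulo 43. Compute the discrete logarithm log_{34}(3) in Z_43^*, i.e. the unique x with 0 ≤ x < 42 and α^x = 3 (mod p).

11

Successive powers of 34 modulo 43:
  34^0=1  34^1=34  34^2=38  34^3=2  34^4=25  34^5=33
  34^6=4  34^7=7  34^8=23  34^9=8  34^10=14  34^11=3
So 34^11 ≡ 3 (mod 43), giving x = 11.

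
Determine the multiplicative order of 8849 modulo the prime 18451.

18450

The order of 8849 must divide p − 1 = 18450 = 2 · 3^2 · 5^2 · 41.
Divisors: 1, 2, 3, 5, 6, 9, 10, 15, 18, 25, 30, 41, 45, 50, 75, 82, 90, 123, 150, 205, 225, 246, 369, 410, 450, 615, 738, 1025, 1230, 1845, 2050, 3075, 3690, 6150, 9225, 18450.
Check each in increasing order: 8849^1 ≡ 8849;  8849^2 ≡ 17208;  8849^3 ≡ 15940;  8849^5 ≡ 2954;  8849^6 ≡ 13330;  8849^9 ≡ 16935;  8849^10 ≡ 17244;  8849^15 ≡ 14016;  8849^18 ≡ 10332;  8849^25 ≡ 2255;  8849^30 ≡ 459;  8849^41 ≡ 6565;  8849^45 ≡ 12396;  8849^50 ≡ 11000;  8849^75 ≡ 6856;  8849^82 ≡ 16140;  8849^90 ≡ 888;  8849^123 ≡ 13458;  8849^150 ≡ 10039;  8849^205 ≡ 6948;  8849^225 ≡ 5154;  8849^246 ≡ 2748;  8849^369 ≡ 6780;  8849^410 ≡ 6888;  8849^450 ≡ 12727;  8849^615 ≡ 14381;  8849^738 ≡ 6959;  8849^1025 ≡ 11360;  8849^1230 ≡ 14353;  8849^1845 ≡ 17607;  8849^2050 ≡ 3306;  8849^3075 ≡ 8375;  8849^3690 ≡ 11198;  8849^6150 ≡ 8374;  8849^9225 ≡ 18450;  8849^18450 ≡ 1.
Smallest exponent giving 1 is 18450.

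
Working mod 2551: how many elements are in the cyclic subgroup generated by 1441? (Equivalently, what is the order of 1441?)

The order of 1441 must divide p − 1 = 2550 = 2 · 3 · 5^2 · 17.
Divisors: 1, 2, 3, 5, 6, 10, 15, 17, 25, 30, 34, 50, 51, 75, 85, 102, 150, 170, 255, 425, 510, 850, 1275, 2550.
Check each in increasing order: 1441^1 ≡ 1441;  1441^2 ≡ 2518;  1441^3 ≡ 916;  1441^5 ≡ 384;  1441^6 ≡ 2328;  1441^10 ≡ 2049;  1441^15 ≡ 1108;  1441^17 ≡ 1701;  1441^25 ≡ 2453;  1441^30 ≡ 633;  1441^34 ≡ 567;  1441^50 ≡ 1951;  1441^51 ≡ 189;  1441^75 ≡ 127;  1441^85 ≡ 21;  1441^102 ≡ 7;  1441^150 ≡ 823;  1441^170 ≡ 441;  1441^255 ≡ 1608;  1441^425 ≡ 2501;  1441^510 ≡ 1501;  1441^850 ≡ 2500;  1441^1275 ≡ 2550;  1441^2550 ≡ 1.
Smallest exponent giving 1 is 2550.

2550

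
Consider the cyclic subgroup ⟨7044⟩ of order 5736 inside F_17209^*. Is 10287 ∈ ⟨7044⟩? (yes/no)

yes

10287 ∈ ⟨7044⟩ iff 10287^5736 ≡ 1 (mod 17209), since |⟨7044⟩| = 5736.
10287^5736 mod 17209 = 1.
Since 1 = 1, 10287 lies in the subgroup.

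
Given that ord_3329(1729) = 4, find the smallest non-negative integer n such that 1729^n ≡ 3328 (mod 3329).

2

Successive powers of 1729 modulo 3329:
  1729^0=1  1729^1=1729  1729^2=3328
So 1729^2 ≡ 3328 (mod 3329), giving n = 2.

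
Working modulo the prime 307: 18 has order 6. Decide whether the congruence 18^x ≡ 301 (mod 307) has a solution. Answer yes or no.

301 ∈ ⟨18⟩ iff 301^6 ≡ 1 (mod 307), since |⟨18⟩| = 6.
301^6 mod 307 = 299.
Since 299 ≠ 1, 301 does not lie in the subgroup.

no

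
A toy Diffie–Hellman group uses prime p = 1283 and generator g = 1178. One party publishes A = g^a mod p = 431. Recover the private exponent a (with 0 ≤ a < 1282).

Baby-step giant-step with m = ceil(sqrt(1282)) = 36.
Baby table (1178^j mod 1283 for j=0..35):
  0:1  1:1178  2:761  3:924  4:488  5:80  6:581  7:579
  8:789  9:550  10:1268  11:292  12:132  13:253  14:378  15:83
  16:266  17:296  18:995  19:731  20:225  21:752  22:586  23:54
  24:745  25:38  26:1142  27:692  28:471  29:582  30:474  31:267
  32:191  33:473  34:372  35:713
Giant step factor: 1178^(-36) ≡ 1118 (mod 1283).
Scan 431·1118^i mod 1283 for i = 0, 1, …:
  i=0: 431   i=1: 733   i=2: 940   i=3: 143
  i=4: 782   i=5: 553   i=6: 1131   i=7: 703
  i=8: 758   i=9: 664     …   i=18: 633
  i=19: 761
Match at i=19, j=2: a = 19·36 + 2 = 686.

686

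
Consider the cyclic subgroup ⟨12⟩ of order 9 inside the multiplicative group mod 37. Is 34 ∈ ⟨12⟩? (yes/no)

yes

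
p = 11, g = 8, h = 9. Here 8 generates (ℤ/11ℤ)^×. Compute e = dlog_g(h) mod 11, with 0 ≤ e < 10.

Successive powers of 8 modulo 11:
  8^0=1  8^1=8  8^2=9
So 8^2 ≡ 9 (mod 11), giving e = 2.

2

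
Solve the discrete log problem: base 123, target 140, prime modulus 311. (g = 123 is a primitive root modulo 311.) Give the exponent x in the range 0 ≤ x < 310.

Baby-step giant-step with m = ceil(sqrt(310)) = 18.
Baby table (123^j mod 311 for j=0..17):
  0:1  1:123  2:201  3:154  4:282  5:165  6:80  7:199
  8:219  9:191  10:168  11:138  12:180  13:59  14:104  15:41
  16:67  17:155
Giant step factor: 123^(-18) ≡ 268 (mod 311).
Scan 140·268^i mod 311 for i = 0, 1, …:
  i=0: 140   i=1: 200   i=2: 108   i=3: 21
  i=4: 30   i=5: 265   i=6: 112   i=7: 160
  i=8: 273   i=9: 79     …   i=14: 94
  i=15: 1
Match at i=15, j=0: x = 15·18 + 0 = 270.

270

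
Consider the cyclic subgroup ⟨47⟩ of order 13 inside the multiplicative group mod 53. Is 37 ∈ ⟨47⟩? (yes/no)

no

37 ∈ ⟨47⟩ iff 37^13 ≡ 1 (mod 53), since |⟨47⟩| = 13.
37^13 mod 53 = 52.
Since 52 ≠ 1, 37 does not lie in the subgroup.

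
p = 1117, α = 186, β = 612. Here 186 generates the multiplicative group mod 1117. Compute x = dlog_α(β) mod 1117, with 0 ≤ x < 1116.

989

Baby-step giant-step with m = ceil(sqrt(1116)) = 34.
Baby table (186^j mod 1117 for j=0..33):
  0:1  1:186  2:1086  3:936  4:961  5:26  6:368  7:311
  8:879  9:412  10:676  11:632  12:267  13:514  14:659  15:821
  16:794  17:240  18:1077  19:379  20:123  21:538  22:655  23:77
  24:918  25:964  26:584  27:275  28:885  29:411  30:490  31:663
  32:448  33:670
Giant step factor: 186^(-34) ≡ 30 (mod 1117).
Scan 612·30^i mod 1117 for i = 0, 1, …:
  i=0: 612   i=1: 488   i=2: 119   i=3: 219
  i=4: 985   i=5: 508   i=6: 719   i=7: 347
  i=8: 357   i=9: 657     …   i=28: 478
  i=29: 936
Match at i=29, j=3: x = 29·34 + 3 = 989.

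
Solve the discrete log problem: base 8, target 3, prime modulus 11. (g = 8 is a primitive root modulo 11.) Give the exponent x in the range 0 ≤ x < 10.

6

Successive powers of 8 modulo 11:
  8^0=1  8^1=8  8^2=9  8^3=6  8^4=4  8^5=10
  8^6=3
So 8^6 ≡ 3 (mod 11), giving x = 6.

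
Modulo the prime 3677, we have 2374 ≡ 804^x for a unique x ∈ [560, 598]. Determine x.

584

Compute 804^560 mod 3677 = 398, then multiply by 804 repeatedly:
  804^560=398  804^561=93  804^562=1232  804^563=1415  804^564=1467
  804^565=2828  804^566=1326  804^567=3451  804^568=2146  804^569=871
  804^570=1654  804^571=2419  804^572=3420  804^573=2961  804^574=1625
  804^575=1165  804^576=2702  804^577=2978  804^578=585  804^579=3361
  804^580=3326  804^581=925  804^582=946  804^583=3122  804^584=2374
Found 2374 at exponent 584.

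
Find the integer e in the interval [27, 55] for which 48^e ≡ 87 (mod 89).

28

Compute 48^27 mod 89 = 63, then multiply by 48 repeatedly:
  48^27=63  48^28=87
Found 87 at exponent 28.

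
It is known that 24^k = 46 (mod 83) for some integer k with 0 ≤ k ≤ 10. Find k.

3

Compute 24^0 mod 83 = 1, then multiply by 24 repeatedly:
  24^0=1  24^1=24  24^2=78  24^3=46
Found 46 at exponent 3.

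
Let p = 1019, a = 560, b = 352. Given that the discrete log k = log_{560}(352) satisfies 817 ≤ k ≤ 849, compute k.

831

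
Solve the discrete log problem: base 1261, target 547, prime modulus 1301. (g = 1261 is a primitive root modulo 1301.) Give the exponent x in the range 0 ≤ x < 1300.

223

Baby-step giant-step with m = ceil(sqrt(1300)) = 37.
Baby table (1261^j mod 1301 for j=0..36):
  0:1  1:1261  2:299  3:1050  4:933  5:409  6:553  7:1298
  8:120  9:404  10:753  11:1104  12:74  13:943  14:9  15:941
  16:89  17:343  18:591  19:1079  20:1074  21:1274  22:1080  23:1034
  24:272  25:829  26:666  27:681  28:81  29:663  30:801  31:485
  32:115  33:604  34:559  35:1058  36:613
Giant step factor: 1261^(-37) ≡ 693 (mod 1301).
Scan 547·693^i mod 1301 for i = 0, 1, …:
  i=0: 547   i=1: 480   i=2: 885   i=3: 534
  i=4: 578   i=5: 1147   i=6: 1261
Match at i=6, j=1: x = 6·37 + 1 = 223.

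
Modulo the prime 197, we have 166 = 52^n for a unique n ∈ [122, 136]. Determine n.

Compute 52^122 mod 197 = 107, then multiply by 52 repeatedly:
  52^122=107  52^123=48  52^124=132  52^125=166
Found 166 at exponent 125.

125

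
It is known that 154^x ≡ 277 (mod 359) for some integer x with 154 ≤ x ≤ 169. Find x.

163

Compute 154^154 mod 359 = 207, then multiply by 154 repeatedly:
  154^154=207  154^155=286  154^156=246  154^157=189  154^158=27
  154^159=209  154^160=235  154^161=290  154^162=144  154^163=277
Found 277 at exponent 163.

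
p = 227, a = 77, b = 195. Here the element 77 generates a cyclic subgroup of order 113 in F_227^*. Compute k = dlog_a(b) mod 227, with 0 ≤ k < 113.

23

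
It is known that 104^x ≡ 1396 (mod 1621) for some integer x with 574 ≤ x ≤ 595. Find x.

574

Compute 104^574 mod 1621 = 1396, then multiply by 104 repeatedly:
  104^574=1396
Found 1396 at exponent 574.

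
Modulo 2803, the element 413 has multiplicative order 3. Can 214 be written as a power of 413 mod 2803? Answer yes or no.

214 ∈ ⟨413⟩ iff 214^3 ≡ 1 (mod 2803), since |⟨413⟩| = 3.
214^3 mod 2803 = 1056.
Since 1056 ≠ 1, 214 does not lie in the subgroup.

no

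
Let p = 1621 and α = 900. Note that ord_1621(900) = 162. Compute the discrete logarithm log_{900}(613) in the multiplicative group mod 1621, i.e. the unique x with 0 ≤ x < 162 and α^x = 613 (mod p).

Baby-step giant-step with m = ceil(sqrt(162)) = 13.
Baby table (900^j mod 1621 for j=0..12):
  0:1  1:900  2:1121  3:638  4:366  5:337  6:173  7:84
  8:1034  9:146  10:99  11:1566  12:751
Giant step factor: 900^(-13) ≡ 455 (mod 1621).
Scan 613·455^i mod 1621 for i = 0, 1, …:
  i=0: 613   i=1: 103   i=2: 1477   i=3: 941
  i=4: 211   i=5: 366
Match at i=5, j=4: x = 5·13 + 4 = 69.

69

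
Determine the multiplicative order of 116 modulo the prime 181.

The order of 116 must divide p − 1 = 180 = 2^2 · 3^2 · 5.
Divisors: 1, 2, 3, 4, 5, 6, 9, 10, 12, 15, 18, 20, 30, 36, 45, 60, 90, 180.
Check each in increasing order: 116^1 ≡ 116;  116^2 ≡ 62;  116^3 ≡ 133;  116^4 ≡ 43;  116^5 ≡ 101;  116^6 ≡ 132;  116^9 ≡ 180;  116^10 ≡ 65;  116^12 ≡ 48;  116^15 ≡ 49;  116^18 ≡ 1.
Smallest exponent giving 1 is 18.

18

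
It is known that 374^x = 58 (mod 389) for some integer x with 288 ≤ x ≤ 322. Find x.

Compute 374^288 mod 389 = 385, then multiply by 374 repeatedly:
  374^288=385  374^289=60  374^290=267  374^291=274  374^292=169
  374^293=188  374^294=292  374^295=288  374^296=348  374^297=226
  374^298=111  374^299=280  374^300=79  374^301=371  374^302=270
  374^303=229  374^304=66  374^305=177  374^306=68  374^307=147
  374^308=129  374^309=10  374^310=239  374^311=305  374^312=93
  374^313=161  374^314=308  374^315=48  374^316=58
Found 58 at exponent 316.

316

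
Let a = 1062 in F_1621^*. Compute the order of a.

324

The order of 1062 must divide p − 1 = 1620 = 2^2 · 3^4 · 5.
Divisors: 1, 2, 3, 4, 5, 6, 9, 10, 12, 15, 18, 20, 27, 30, 36, 45, 54, 60, 81, 90, 108, 135, 162, 180, 270, 324, 405, 540, 810, 1620.
Check each in increasing order: 1062^1 ≡ 1062;  1062^2 ≡ 1249;  1062^3 ≡ 460;  1062^4 ≡ 599;  1062^5 ≡ 706;  1062^6 ≡ 870;  1062^9 ≡ 1434;  1062^10 ≡ 789;  1062^12 ≡ 1514;  1062^15 ≡ 1031;  1062^18 ≡ 928;  1062^20 ≡ 57;  1062^27 ≡ 1532;  1062^30 ≡ 1206;  1062^36 ≡ 433;  1062^45 ≡ 79;  1062^54 ≡ 1437;  1062^60 ≡ 399;  1062^81 ≡ 166;  1062^90 ≡ 1378;  1062^108 ≡ 1436;  1062^135 ≡ 255;  1062^162 ≡ 1620;  1062^180 ≡ 693;  1062^270 ≡ 185;  1062^324 ≡ 1.
Smallest exponent giving 1 is 324.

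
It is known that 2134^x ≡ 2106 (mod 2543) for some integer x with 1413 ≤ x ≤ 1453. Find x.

Compute 2134^1413 mod 2543 = 1898, then multiply by 2134 repeatedly:
  2134^1413=1898  2134^1414=1876  2134^1415=702  2134^1416=241  2134^1417=608
  2134^1418=542  2134^1419=2106
Found 2106 at exponent 1419.

1419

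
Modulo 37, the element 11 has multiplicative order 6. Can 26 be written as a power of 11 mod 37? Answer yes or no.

yes

26 ∈ ⟨11⟩ iff 26^6 ≡ 1 (mod 37), since |⟨11⟩| = 6.
26^6 mod 37 = 1.
Since 1 = 1, 26 lies in the subgroup.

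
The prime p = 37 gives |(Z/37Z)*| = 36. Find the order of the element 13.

The order of 13 must divide p − 1 = 36 = 2^2 · 3^2.
Divisors: 1, 2, 3, 4, 6, 9, 12, 18, 36.
Check each in increasing order: 13^1 ≡ 13;  13^2 ≡ 21;  13^3 ≡ 14;  13^4 ≡ 34;  13^6 ≡ 11;  13^9 ≡ 6;  13^12 ≡ 10;  13^18 ≡ 36;  13^36 ≡ 1.
Smallest exponent giving 1 is 36.

36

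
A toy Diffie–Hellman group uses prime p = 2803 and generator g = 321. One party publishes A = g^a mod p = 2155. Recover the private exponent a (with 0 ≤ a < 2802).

2646

Baby-step giant-step with m = ceil(sqrt(2802)) = 53.
Baby table (321^j mod 2803 for j=0..52):
  0:1  1:321  2:2133  3:761  4:420  5:276  6:1703  7:78
  8:2614  9:997  10:495  11:1927  12:1907  13:1093  14:478  15:2076
  16:2085  17:2171  18:1747  19:187  20:1164  21:845  22:2157  23:56
  24:1158  25:1722  26:571  27:1096  28:1441  29:66  30:1565  31:628
  32:2575  33:2493  34:1398  35:278  36:2345  37:1541  38:1333  39:1837
  40:1047  41:2530  42:2063  43:715  44:2472  45:263  46:333  47:379
  48:1130  49:1143  50:2513  51:2212  52:893
Giant step factor: 321^(-53) ≡ 2000 (mod 2803).
Scan 2155·2000^i mod 2803 for i = 0, 1, …:
  i=0: 2155   i=1: 1789   i=2: 1372   i=3: 2666
  i=4: 694   i=5: 515   i=6: 1299   i=7: 2422
  i=8: 416   i=9: 2312     …   i=48: 1709
  i=49: 1143
Match at i=49, j=49: a = 49·53 + 49 = 2646.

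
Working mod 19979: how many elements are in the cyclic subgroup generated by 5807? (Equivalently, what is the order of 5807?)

The order of 5807 must divide p − 1 = 19978 = 2 · 7 · 1427.
Divisors: 1, 2, 7, 14, 1427, 2854, 9989, 19978.
Check each in increasing order: 5807^1 ≡ 5807;  5807^2 ≡ 16676;  5807^7 ≡ 10801;  5807^14 ≡ 4220;  5807^1427 ≡ 1.
Smallest exponent giving 1 is 1427.

1427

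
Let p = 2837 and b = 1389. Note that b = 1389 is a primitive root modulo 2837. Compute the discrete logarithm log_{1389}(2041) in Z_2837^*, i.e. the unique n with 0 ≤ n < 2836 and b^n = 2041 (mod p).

Baby-step giant-step with m = ceil(sqrt(2836)) = 54.
Baby table (1389^j mod 2837 for j=0..53):
  0:1  1:1389  2:161  3:2343  4:388  5:2739  6:54  7:1244
  8:183  9:1694  10:1093  11:382  12:79  13:1925  14:1371  15:692
  16:2282  17:769  18:1429  19:1818  20:272  21:487  22:1237  23:1808
  24:567  25:1714  26:503  27:765  28:1547  29:1174  30:2248  31:1772
  32:1629  33:1592  34:1265  35:982  36:2238  37:2067  38:19  39:858
  40:222  41:1962  42:1698  43:975  44:1026  45:940  46:640  47:979
  48:908  49:1584  50:1501  51:2531  52:516  53:1800
Giant step factor: 1389^(-54) ≡ 2141 (mod 2837).
Scan 2041·2141^i mod 2837 for i = 0, 1, …:
  i=0: 2041   i=1: 801   i=2: 1393   i=3: 726
  i=4: 2527   i=5: 148   i=6: 1961   i=7: 2578
  i=8: 1533   i=9: 2581   i=10: 2282
Match at i=10, j=16: n = 10·54 + 16 = 556.

556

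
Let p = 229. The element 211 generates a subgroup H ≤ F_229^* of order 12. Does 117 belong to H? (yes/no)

no

⟨211⟩ has order 12; its elements mod 229 are {1, 18, 89, 94, 95, 107, 122, 134, 135, 140, 211, 228}.
117 is not in this set.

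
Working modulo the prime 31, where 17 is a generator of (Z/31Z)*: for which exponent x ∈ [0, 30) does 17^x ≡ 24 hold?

Successive powers of 17 modulo 31:
  17^0=1  17^1=17  17^2=10  17^3=15  17^4=7  17^5=26
  17^6=8  17^7=12  17^8=18  17^9=27  17^10=25  17^11=22
  17^12=2  17^13=3  17^14=20  17^15=30  17^16=14  17^17=21
  17^18=16  17^19=24
So 17^19 ≡ 24 (mod 31), giving x = 19.

19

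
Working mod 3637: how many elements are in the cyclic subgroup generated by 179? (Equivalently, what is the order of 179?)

The order of 179 must divide p − 1 = 3636 = 2^2 · 3^2 · 101.
Divisors: 1, 2, 3, 4, 6, 9, 12, 18, 36, 101, 202, 303, 404, 606, 909, 1212, 1818, 3636.
Check each in increasing order: 179^1 ≡ 179;  179^2 ≡ 2945;  179^3 ≡ 3427;  179^4 ≡ 2417;  179^6 ≡ 456;  179^9 ≡ 2439;  179^12 ≡ 627;  179^18 ≡ 2226;  179^36 ≡ 1482;  179^101 ≡ 1313;  179^202 ≡ 31;  179^303 ≡ 696;  179^404 ≡ 961;  179^606 ≡ 695;  179^909 ≡ 3636;  179^1212 ≡ 2941;  179^1818 ≡ 1.
Smallest exponent giving 1 is 1818.

1818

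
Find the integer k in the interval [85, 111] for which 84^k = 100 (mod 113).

94

Compute 84^85 mod 113 = 17, then multiply by 84 repeatedly:
  84^85=17  84^86=72  84^87=59  84^88=97  84^89=12
  84^90=104  84^91=35  84^92=2  84^93=55  84^94=100
Found 100 at exponent 94.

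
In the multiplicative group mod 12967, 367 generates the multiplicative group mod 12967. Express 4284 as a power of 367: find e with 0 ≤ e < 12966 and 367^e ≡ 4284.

Baby-step giant-step with m = ceil(sqrt(12966)) = 114.
Baby table (367^j mod 12967 for j=0..113):
  0:1  1:367  2:5019  3:659  4:8447  5:936  6:6370  7:3730
  8:7375  9:9489  10:7307  11:10467  12:3157  13:4556  14:12276  15:5743
  16:7027  17:11443  18:11240  19:1574  20:7110  21:3003  22:12873  23:4403
  24:7993  25:2889  26:9936  27:2785  28:10669  29:12456  30:6968  31:2757
  32:393  33:1594  34:1483  35:12614  36:119  37:4772  38:779  39:619
  40:6734  41:7648  42:5944  43:2992  44:8836  45:1062  46:744  47:741
  48:12607  49:10517  50:8540  51:9133  52:6325  53:182  54:1959  55:5768
  56:3235  57:7248  58:1781  59:5277  60:4576  61:6649  62:2387  63:7240
  64:11812  65:4026  66:12271  67:3908  68:7866  69:8148  70:7906  71:9861
  72:1194  73:10287  74:1932  75:8826  76:10359  77:2422  78:7118  79:5939
  80:1157  81:9675  82:10734  83:10377  84:9028  85:6691  86:4834  87:10566
  88:589  89:8691  90:12682  91:12108  92:8922  93:6690  94:4467  95:5547
  96:12897  97:244  98:11746  99:5738  100:5192  101:12282  102:7945  103:11207
  104:2430  105:10054  106:7190  107:6429  108:12416  109:5255  110:9469  111:12934
  112:856  113:2944
Giant step factor: 367^(-114) ≡ 6739 (mod 12967).
Scan 4284·6739^i mod 12967 for i = 0, 1, …:
  i=0: 4284   i=1: 5334   i=2: 1302   i=3: 8486
  i=4: 2684   i=5: 11478   i=6: 2087   i=7: 8065
  i=8: 5338   i=9: 2324     …   i=41: 1431
  i=42: 9028
Match at i=42, j=84: e = 42·114 + 84 = 4872.

4872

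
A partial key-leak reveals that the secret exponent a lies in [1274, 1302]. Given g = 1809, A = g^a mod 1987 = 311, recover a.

1277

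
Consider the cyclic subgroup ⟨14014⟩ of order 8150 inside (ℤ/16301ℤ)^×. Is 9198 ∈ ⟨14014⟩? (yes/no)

no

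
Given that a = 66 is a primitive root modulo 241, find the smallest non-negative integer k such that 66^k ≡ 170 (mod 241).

67

Baby-step giant-step with m = ceil(sqrt(240)) = 16.
Baby table (66^j mod 241 for j=0..15):
  0:1  1:66  2:18  3:224  4:83  5:176  6:48  7:35
  8:141  9:148  10:128  11:13  12:135  13:234  14:20  15:115
Giant step factor: 66^(-16) ≡ 160 (mod 241).
Scan 170·160^i mod 241 for i = 0, 1, …:
  i=0: 170   i=1: 208   i=2: 22   i=3: 146
  i=4: 224
Match at i=4, j=3: k = 4·16 + 3 = 67.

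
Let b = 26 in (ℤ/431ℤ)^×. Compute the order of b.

The order of 26 must divide p − 1 = 430 = 2 · 5 · 43.
Divisors: 1, 2, 5, 10, 43, 86, 215, 430.
Check each in increasing order: 26^1 ≡ 26;  26^2 ≡ 245;  26^5 ≡ 430;  26^10 ≡ 1.
Smallest exponent giving 1 is 10.

10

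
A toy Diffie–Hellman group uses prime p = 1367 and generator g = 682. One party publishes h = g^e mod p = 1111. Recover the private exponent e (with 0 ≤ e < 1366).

33

Baby-step giant-step with m = ceil(sqrt(1366)) = 37.
Baby table (682^j mod 1367 for j=0..36):
  0:1  1:682  2:344  3:851  4:774  5:206  6:1058  7:1147
  8:330  9:872  10:59  11:595  12:1158  13:997  14:555  15:1218
  16:907  17:690  18:332  19:869  20:747  21:930  22:1339  23:42
  24:1304  25:778  26:200  27:1067  28:450  29:692  30:329  31:190
  32:1082  33:1111  34:384  35:791  36:864
Giant step factor: 682^(-37) ≡ 1290 (mod 1367).
Scan 1111·1290^i mod 1367 for i = 0, 1, …:
  i=0: 1111
Match at i=0, j=33: e = 0·37 + 33 = 33.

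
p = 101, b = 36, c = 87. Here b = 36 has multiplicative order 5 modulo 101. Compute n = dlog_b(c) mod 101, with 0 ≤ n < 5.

Successive powers of 36 modulo 101:
  36^0=1  36^1=36  36^2=84  36^3=95  36^4=87
So 36^4 ≡ 87 (mod 101), giving n = 4.

4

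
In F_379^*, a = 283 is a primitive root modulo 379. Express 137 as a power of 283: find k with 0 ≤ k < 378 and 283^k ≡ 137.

228

Baby-step giant-step with m = ceil(sqrt(378)) = 20.
Baby table (283^j mod 379 for j=0..19):
  0:1  1:283  2:120  3:229  4:377  5:192  6:139  7:300
  8:4  9:374  10:101  11:158  12:371  13:10  14:177  15:63
  16:16  17:359  18:25  19:253
Giant step factor: 283^(-20) ≡ 225 (mod 379).
Scan 137·225^i mod 379 for i = 0, 1, …:
  i=0: 137   i=1: 126   i=2: 304   i=3: 180
  i=4: 326   i=5: 203   i=6: 195   i=7: 290
  i=8: 62   i=9: 306   i=10: 251   i=11: 4
Match at i=11, j=8: k = 11·20 + 8 = 228.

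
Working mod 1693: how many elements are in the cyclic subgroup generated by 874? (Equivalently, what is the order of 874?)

The order of 874 must divide p − 1 = 1692 = 2^2 · 3^2 · 47.
Divisors: 1, 2, 3, 4, 6, 9, 12, 18, 36, 47, 94, 141, 188, 282, 423, 564, 846, 1692.
Check each in increasing order: 874^1 ≡ 874;  874^2 ≡ 333;  874^3 ≡ 1539;  874^4 ≡ 844;  874^6 ≡ 14;  874^9 ≡ 1230;  874^12 ≡ 196;  874^18 ≡ 1051;  874^36 ≡ 765;  874^47 ≡ 989;  874^94 ≡ 1260;  874^141 ≡ 92;  874^188 ≡ 1259;  874^282 ≡ 1692;  874^423 ≡ 1601;  874^564 ≡ 1.
Smallest exponent giving 1 is 564.

564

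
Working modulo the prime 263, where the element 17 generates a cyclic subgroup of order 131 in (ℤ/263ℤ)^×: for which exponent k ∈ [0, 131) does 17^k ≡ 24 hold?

Baby-step giant-step with m = ceil(sqrt(131)) = 12.
Baby table (17^j mod 263 for j=0..11):
  0:1  1:17  2:26  3:179  4:150  5:183  6:218  7:24
  8:145  9:98  10:88  11:181
Giant step factor: 17^(-12) ≡ 253 (mod 263).
Scan 24·253^i mod 263 for i = 0, 1, …:
  i=0: 24
Match at i=0, j=7: k = 0·12 + 7 = 7.

7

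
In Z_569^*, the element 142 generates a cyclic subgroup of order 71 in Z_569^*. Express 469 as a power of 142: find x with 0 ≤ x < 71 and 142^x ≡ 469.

9

Successive powers of 142 modulo 569:
  142^0=1  142^1=142  142^2=249  142^3=80  142^4=549  142^5=5
  142^6=141  142^7=107  142^8=400  142^9=469
So 142^9 ≡ 469 (mod 569), giving x = 9.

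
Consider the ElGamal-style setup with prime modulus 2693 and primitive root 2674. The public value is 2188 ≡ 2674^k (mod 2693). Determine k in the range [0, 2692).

1582

Baby-step giant-step with m = ceil(sqrt(2692)) = 52.
Baby table (2674^j mod 2693 for j=0..51):
  0:1  1:2674  2:361  3:1220  4:1057  5:1461  6:1864  7:2286
  8:2347  9:1188  10:1665  11:681  12:526  13:778  14:1376  15:786
  16:1224  17:981  18:212  19:1358  20:1128  21:112  22:565  23:37
  24:1990  25:2585  26:2052  27:1407  28:197  29:1643  30:1099  31:663
  32:868  33:2359  34:960  35:611  36:1856  37:2438  38:2152  39:2200
  40:1288  41:2458  42:1772  43:1341  44:1451  45:2054  46:1369  47:919
  48:1390  49:520  50:892  51:1903
Giant step factor: 2674^(-52) ≡ 1879 (mod 2693).
Scan 2188·1879^i mod 2693 for i = 0, 1, …:
  i=0: 2188   i=1: 1734   i=2: 2349   i=3: 2637
  i=4: 2496   i=5: 1471   i=6: 991   i=7: 1226
  i=8: 1139   i=9: 1939     …   i=29: 393
  i=30: 565
Match at i=30, j=22: k = 30·52 + 22 = 1582.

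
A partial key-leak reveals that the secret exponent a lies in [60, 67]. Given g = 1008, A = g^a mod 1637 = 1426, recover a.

Compute 1008^60 mod 1637 = 552, then multiply by 1008 repeatedly:
  1008^60=552  1008^61=1473  1008^62=25  1008^63=645  1008^64=271
  1008^65=1426
Found 1426 at exponent 65.

65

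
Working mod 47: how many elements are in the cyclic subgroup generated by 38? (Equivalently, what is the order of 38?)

46

The order of 38 must divide p − 1 = 46 = 2 · 23.
Divisors: 1, 2, 23, 46.
Check each in increasing order: 38^1 ≡ 38;  38^2 ≡ 34;  38^23 ≡ 46;  38^46 ≡ 1.
Smallest exponent giving 1 is 46.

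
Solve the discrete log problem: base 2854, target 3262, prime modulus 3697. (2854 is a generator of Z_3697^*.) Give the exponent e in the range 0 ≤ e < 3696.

Baby-step giant-step with m = ceil(sqrt(3696)) = 61.
Baby table (2854^j mod 3697 for j=0..60):
  0:1  1:2854  2:825  3:3258  4:377  5:131  6:477  7:862
  8:1643  9:1326  10:2373  11:3335  12:2012  13:807  14:3644  15:315
  16:639  17:1085  18:2201  19:451  20:598  21:2375  22:1649  23:3662
  24:3626  25:701  26:577  27:1593  28:2809  29:1790  30:3103  31:1647
  32:1651  33:1976  34:1579  35:3520  36:1331  37:1855  38:66  39:3514
  40:2692  41:602  42:2700  43:1252  44:1906  45:1437  46:1225  47:2485
  48:1344  49:1987  50:3397  51:1504  52:199  53:2305  54:1507  55:1367
  56:1083  57:190  58:2498  59:1476  60:1621
Giant step factor: 2854^(-61) ≡ 741 (mod 3697).
Scan 3262·741^i mod 3697 for i = 0, 1, …:
  i=0: 3262   i=1: 3001   i=2: 1844   i=3: 2211
  i=4: 580   i=5: 928   i=6: 6   i=7: 749
  i=8: 459   i=9: 3692     …   i=25: 2814
  i=26: 66
Match at i=26, j=38: e = 26·61 + 38 = 1624.

1624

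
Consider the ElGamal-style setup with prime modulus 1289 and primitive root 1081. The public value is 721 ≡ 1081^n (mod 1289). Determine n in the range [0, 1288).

811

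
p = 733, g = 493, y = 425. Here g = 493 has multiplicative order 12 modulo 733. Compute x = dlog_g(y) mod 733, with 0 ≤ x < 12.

4

Successive powers of 493 modulo 733:
  493^0=1  493^1=493  493^2=426  493^3=380  493^4=425
So 493^4 ≡ 425 (mod 733), giving x = 4.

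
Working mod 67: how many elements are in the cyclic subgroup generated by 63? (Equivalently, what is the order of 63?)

66

The order of 63 must divide p − 1 = 66 = 2 · 3 · 11.
Divisors: 1, 2, 3, 6, 11, 22, 33, 66.
Check each in increasing order: 63^1 ≡ 63;  63^2 ≡ 16;  63^3 ≡ 3;  63^6 ≡ 9;  63^11 ≡ 30;  63^22 ≡ 29;  63^33 ≡ 66;  63^66 ≡ 1.
Smallest exponent giving 1 is 66.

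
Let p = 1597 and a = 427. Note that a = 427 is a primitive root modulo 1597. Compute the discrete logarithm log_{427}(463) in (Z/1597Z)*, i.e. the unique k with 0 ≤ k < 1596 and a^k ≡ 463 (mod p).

Baby-step giant-step with m = ceil(sqrt(1596)) = 40.
Baby table (427^j mod 1597 for j=0..39):
  0:1  1:427  2:271  3:733  4:1576  5:615  6:697  7:577
  8:441  9:1458  10:1333  11:659  12:321  13:1322  14:753  15:534
  16:1244  17:984  18:157  19:1562  20:1025  21:97  22:1494  23:735
  24:833  25:1157  26:566  27:535  28:74  29:1255  30:890  31:1541
  32:43  33:794  34:474  35:1176  36:694  37:893  38:1225  39:856
Giant step factor: 427^(-40) ≡ 580 (mod 1597).
Scan 463·580^i mod 1597 for i = 0, 1, …:
  i=0: 463   i=1: 244   i=2: 984
Match at i=2, j=17: k = 2·40 + 17 = 97.

97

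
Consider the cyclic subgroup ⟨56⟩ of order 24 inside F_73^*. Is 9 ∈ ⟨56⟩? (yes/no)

⟨56⟩ has order 24; its elements mod 73 are {1, 3, 7, 8, 9, 10, 17, 21, 22, 24, 27, 30, 43, 46, 49, 51, 52, 56, 63, 64, 65, 66, 70, 72}.
9 is in this set.

yes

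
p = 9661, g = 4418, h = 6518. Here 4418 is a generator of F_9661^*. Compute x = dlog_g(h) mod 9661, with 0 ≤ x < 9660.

7025

Baby-step giant-step with m = ceil(sqrt(9660)) = 99.
Baby table (4418^j mod 9661 for j=0..98):
  0:1  1:4418  2:3504  3:3750  4:8546  5:1040  6:5745  7:1963
  8:6617  9:9381  10:9229  11:4302  12:3049  13:3048  14:8291  15:4787
  16:1037  17:2152  18:1112  19:5028  20:3065  21:6109  22:6389  23:6821
  24:2519  25:9131  26:6083  27:7453  28:2666  29:1629  30:9138  31:8026
  32:2998  33:9594  34:3485  35:6757  36:9597  37:7078  38:7608  39:1525
  40:3733  41:1067  42:9099  43:9622  44:1596  45:8259  46:8326  47:4841
  48:7745  49:7809  50:731  51:2784  52:1259  53:7187  54:6120  55:6682
  56:6721  57:5125  58:6527  59:7862  60:3021  61:4937  62:6789  63:6058
  64:3274  65:2015  66:4489  67:8030  68:1348  69:4288  70:8824  71:2297
  72:4096  73:1075  74:5799  75:8671  76:2613  77:9000  78:6985  79:2496
  80:4127  81:2779  82:8152  83:8989  84:6692  85:2596  86:1521  87:5383
  88:6373  89:3760  90:4421  91:7097  92:4601  93:474  94:7356  95:8865
  96:9537  97:2845  98:249
Giant step factor: 4418^(-99) ≡ 1557 (mod 9661).
Scan 6518·1557^i mod 9661 for i = 0, 1, …:
  i=0: 6518   i=1: 4476   i=2: 3551   i=3: 2815
  i=4: 6522   i=5: 1043   i=6: 903   i=7: 5126
  i=8: 1196   i=9: 7260     …   i=69: 7768
  i=70: 8865
Match at i=70, j=95: x = 70·99 + 95 = 7025.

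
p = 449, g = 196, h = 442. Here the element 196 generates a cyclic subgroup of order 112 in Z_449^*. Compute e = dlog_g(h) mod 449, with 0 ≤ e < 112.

Baby-step giant-step with m = ceil(sqrt(112)) = 11.
Baby table (196^j mod 449 for j=0..10):
  0:1  1:196  2:251  3:255  4:141  5:247  6:369  7:35
  8:125  9:254  10:394
Giant step factor: 196^(-11) ≡ 112 (mod 449).
Scan 442·112^i mod 449 for i = 0, 1, …:
  i=0: 442   i=1: 114   i=2: 196
Match at i=2, j=1: e = 2·11 + 1 = 23.

23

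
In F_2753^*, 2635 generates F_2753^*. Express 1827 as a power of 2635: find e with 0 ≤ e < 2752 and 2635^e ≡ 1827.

2435

Baby-step giant-step with m = ceil(sqrt(2752)) = 53.
Baby table (2635^j mod 2753 for j=0..52):
  0:1  1:2635  2:159  3:509  4:504  5:1094  6:299  7:507
  8:740  9:776  10:2034  11:2252  12:1305  13:178  14:1020  15:772
  16:2506  17:1616  18:2022  19:915  20:2150  21:2329  22:478  23:1409
  24:1671  25:1038  26:1401  27:2615  28:2519  29:82  30:1336  31:2026
  32:443  33:33  34:1612  35:2494  36:279  37:114  38:313  39:1608
  40:213  41:2396  42:831  43:1050  44:2738  45:1770  46:368  47:624
  48:699  49:108  50:1021  51:654  52:2665
Giant step factor: 2635^(-53) ≡ 1565 (mod 2753).
Scan 1827·1565^i mod 2753 for i = 0, 1, …:
  i=0: 1827   i=1: 1641   i=2: 2369   i=3: 1947
  i=4: 2237   i=5: 1842   i=6: 339   i=7: 1959
  i=8: 1746   i=9: 1514     …   i=44: 261
  i=45: 1021
Match at i=45, j=50: e = 45·53 + 50 = 2435.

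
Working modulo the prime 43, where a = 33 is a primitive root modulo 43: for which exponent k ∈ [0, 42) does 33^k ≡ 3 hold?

19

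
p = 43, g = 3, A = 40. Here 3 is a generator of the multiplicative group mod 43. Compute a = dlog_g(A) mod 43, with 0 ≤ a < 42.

22

Baby-step giant-step with m = ceil(sqrt(42)) = 7.
Baby table (3^j mod 43 for j=0..6):
  0:1  1:3  2:9  3:27  4:38  5:28  6:41
Giant step factor: 3^(-7) ≡ 7 (mod 43).
Scan 40·7^i mod 43 for i = 0, 1, …:
  i=0: 40   i=1: 22   i=2: 25   i=3: 3
Match at i=3, j=1: a = 3·7 + 1 = 22.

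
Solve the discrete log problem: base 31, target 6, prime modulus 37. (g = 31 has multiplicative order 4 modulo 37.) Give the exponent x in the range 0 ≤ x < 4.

Successive powers of 31 modulo 37:
  31^0=1  31^1=31  31^2=36  31^3=6
So 31^3 ≡ 6 (mod 37), giving x = 3.

3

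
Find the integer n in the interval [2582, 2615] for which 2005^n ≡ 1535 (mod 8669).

2597

Compute 2005^2582 mod 8669 = 5737, then multiply by 2005 repeatedly:
  2005^2582=5737  2005^2583=7591  2005^2584=5860  2005^2585=2805  2005^2586=6513
  2005^2587=3051  2005^2588=5610  2005^2589=4357  2005^2590=6102  2005^2591=2551
  2005^2592=45  2005^2593=3535  2005^2594=5102  2005^2595=90  2005^2596=7070
  2005^2597=1535
Found 1535 at exponent 2597.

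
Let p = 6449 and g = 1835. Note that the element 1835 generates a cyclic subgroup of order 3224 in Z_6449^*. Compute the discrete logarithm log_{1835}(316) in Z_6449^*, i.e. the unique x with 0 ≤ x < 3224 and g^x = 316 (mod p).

1438

Baby-step giant-step with m = ceil(sqrt(3224)) = 57.
Baby table (1835^j mod 6449 for j=0..56):
  0:1  1:1835  2:847  3:36  4:1570  5:4696  6:1296  7:4928
  8:1382  9:1513  10:3285  11:4609  12:2876  13:2178  14:4699  15:352
  16:1020  17:1490  18:6223  19:4475  20:2048  21:4762  22:6324  23:2789
  24:3758  25:1949  26:3669  27:6308  28:5674  29:3104  30:1373  31:4345
  32:2111  33:4285  34:1644  35:5057  36:5933  37:1143  38:1480  39:771
  40:2454  41:1688  42:1960  43:4507  44:2727  45:6070  46:1027  47:1437
  48:5703  49:4727  50:140  51:5389  52:2498  53:5040  54:534  55:6091
  56:868
Giant step factor: 1835^(-57) ≡ 3408 (mod 6449).
Scan 316·3408^i mod 6449 for i = 0, 1, …:
  i=0: 316   i=1: 6394   i=2: 6030   i=3: 3726
  i=4: 127   i=5: 733   i=6: 2301   i=7: 6273
  i=8: 6398   i=9: 315     …   i=24: 2964
  i=25: 2178
Match at i=25, j=13: x = 25·57 + 13 = 1438.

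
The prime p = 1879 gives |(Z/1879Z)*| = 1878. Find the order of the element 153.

939

The order of 153 must divide p − 1 = 1878 = 2 · 3 · 313.
Divisors: 1, 2, 3, 6, 313, 626, 939, 1878.
Check each in increasing order: 153^1 ≡ 153;  153^2 ≡ 861;  153^3 ≡ 203;  153^6 ≡ 1750;  153^313 ≡ 488;  153^626 ≡ 1390;  153^939 ≡ 1.
Smallest exponent giving 1 is 939.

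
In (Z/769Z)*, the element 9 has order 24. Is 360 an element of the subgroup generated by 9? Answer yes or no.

yes

⟨9⟩ has order 24; its elements mod 769 are {1, 9, 19, 40, 62, 81, 164, 171, 173, 211, 360, 361, 408, 409, 558, 596, 598, 605, 688, 707, 729, 750, 760, 768}.
360 is in this set.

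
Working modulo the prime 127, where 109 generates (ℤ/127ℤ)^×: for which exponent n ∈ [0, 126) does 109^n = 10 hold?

3

Successive powers of 109 modulo 127:
  109^0=1  109^1=109  109^2=70  109^3=10
So 109^3 ≡ 10 (mod 127), giving n = 3.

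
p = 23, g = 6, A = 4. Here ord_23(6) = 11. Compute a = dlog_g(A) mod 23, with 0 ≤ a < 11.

10

Successive powers of 6 modulo 23:
  6^0=1  6^1=6  6^2=13  6^3=9  6^4=8  6^5=2
  6^6=12  6^7=3  6^8=18  6^9=16  6^10=4
So 6^10 ≡ 4 (mod 23), giving a = 10.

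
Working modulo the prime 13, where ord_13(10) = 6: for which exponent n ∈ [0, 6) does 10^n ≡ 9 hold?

2

Successive powers of 10 modulo 13:
  10^0=1  10^1=10  10^2=9
So 10^2 ≡ 9 (mod 13), giving n = 2.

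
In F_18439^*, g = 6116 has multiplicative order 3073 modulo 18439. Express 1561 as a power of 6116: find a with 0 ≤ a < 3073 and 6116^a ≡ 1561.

1205

Baby-step giant-step with m = ceil(sqrt(3073)) = 56.
Baby table (6116^j mod 18439 for j=0..55):
  0:1  1:6116  2:11164  3:17846  4:5695  5:17788  6:1308  7:15641
  8:17263  9:17233  10:18143  11:15125  12:14476  13:9577  14:10668  15:8306
  16:51  17:16892  18:16194  19:6635  20:13860  21:3677  22:11391  23:4814
  24:13780  25:12250  26:3343  27:15376  28:716  29:9013  30:9337  31:17948
  32:2601  33:13298  34:14578  35:6483  36:6178  37:3137  38:9332  39:5807
  40:2098  41:16263  42:4542  43:9738  44:18077  45:17127  46:15212  47:11837
  48:3578  49:14394  50:5918  51:17170  52:1615  53:12475  54:14957  55:1133
Giant step factor: 6116^(-56) ≡ 16588 (mod 18439).
Scan 1561·16588^i mod 18439 for i = 0, 1, …:
  i=0: 1561   i=1: 5512   i=2: 12494   i=3: 14551
  i=4: 5478   i=5: 1672   i=6: 2880   i=7: 16430
  i=8: 12420   i=9: 4013     …   i=20: 13274
  i=21: 9013
Match at i=21, j=29: a = 21·56 + 29 = 1205.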